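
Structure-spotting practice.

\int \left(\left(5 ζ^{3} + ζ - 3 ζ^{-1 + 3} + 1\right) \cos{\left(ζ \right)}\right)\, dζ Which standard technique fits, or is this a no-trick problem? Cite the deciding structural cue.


Diagnosis: integration by parts — a polynomial factor (5 ζ^{3} + ζ - 3 ζ^{-1 + 3} + 1) multiplies \cos{\left(ζ \right)}; differentiating (5 ζ^{3} + ζ - 3 ζ^{-1 + 3} + 1) lowers its degree while \cos{\left(ζ \right)} integrates cleanly, so parts wins.


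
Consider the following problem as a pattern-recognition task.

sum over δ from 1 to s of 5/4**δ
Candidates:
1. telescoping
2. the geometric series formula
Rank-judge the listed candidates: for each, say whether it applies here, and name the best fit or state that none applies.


Verdict: the geometric series formula — consecutive terms stand in a fixed index-free ratio — the geometric sum formula closes it.
- telescoping — computed from the summand as displayed, the partial sums build up without the pairwise collapse telescoping exploits.
- the geometric series formula: a fit — the right tool for this form.


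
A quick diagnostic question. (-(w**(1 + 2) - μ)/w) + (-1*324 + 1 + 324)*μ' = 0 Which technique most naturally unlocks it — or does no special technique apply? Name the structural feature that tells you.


Diagnosis: a linear integrating factor — linear in the unknown with genuine forcing: multiply through by the exponential of the integrated coefficient and the left side closes into one derivative.


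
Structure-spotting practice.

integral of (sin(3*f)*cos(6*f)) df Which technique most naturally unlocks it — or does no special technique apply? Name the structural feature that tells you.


Best approach: a trigonometric identity — the product sin(3*f)*cos(6*f) converts to a sum of single-frequency sinusoids via the product-to-sum identity.


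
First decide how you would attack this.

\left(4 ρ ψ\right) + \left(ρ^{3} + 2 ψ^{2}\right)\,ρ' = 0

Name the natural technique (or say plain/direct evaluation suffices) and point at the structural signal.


Method: the exact-equation method — take the mixed partials of 4 ρ ψ and ρ^{3} + 2 ψ^{2}: they are equal, which certifies an exact differential.


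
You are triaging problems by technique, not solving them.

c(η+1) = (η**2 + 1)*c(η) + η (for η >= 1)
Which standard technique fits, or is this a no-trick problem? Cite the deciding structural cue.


Best approach: a summation factor — one step of memory with a weight η**2 + 1 that changes as the index grows — the summation-factor construction is built for this.


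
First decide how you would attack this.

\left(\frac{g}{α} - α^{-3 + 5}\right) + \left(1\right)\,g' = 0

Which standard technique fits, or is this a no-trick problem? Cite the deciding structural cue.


Technique: a linear integrating factor — the unknown enters only to the first power against a nonzero forcing term — the integrating-factor template applies directly.


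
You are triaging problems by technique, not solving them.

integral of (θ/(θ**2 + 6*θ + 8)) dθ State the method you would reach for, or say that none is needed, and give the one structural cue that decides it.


Method: partial fractions — each factor of θ**2 + 6*θ + 8 owns one elementary piece of the integrand — separate them and integrate piecewise.


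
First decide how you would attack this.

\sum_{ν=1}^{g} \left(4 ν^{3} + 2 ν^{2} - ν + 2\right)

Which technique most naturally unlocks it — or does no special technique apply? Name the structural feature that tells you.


Method: no special technique — Faulhaber territory: sum each constant-multiple power of ν with its closed-form formula, no trick required.


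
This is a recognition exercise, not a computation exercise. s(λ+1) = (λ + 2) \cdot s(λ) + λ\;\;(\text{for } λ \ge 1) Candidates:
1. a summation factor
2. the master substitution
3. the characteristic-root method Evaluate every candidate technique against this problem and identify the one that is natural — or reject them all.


Method: a summation factor — one step of memory with a weight λ + 2 that changes as the index grows — the summation-factor construction is built for this.
- a summation factor — applicable, and directly so.
- the master substitution — the recursive argument is a shift of the index, not a fixed fraction of it.
- the characteristic-root method: the coefficients change with the index, which the root method cannot absorb.


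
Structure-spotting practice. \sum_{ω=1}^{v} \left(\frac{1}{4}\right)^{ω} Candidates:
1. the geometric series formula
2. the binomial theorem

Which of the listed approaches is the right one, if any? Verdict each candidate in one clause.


Technique: the geometric series formula — each term is \frac{1}{4} times the previous one, so the geometric-series formula applies directly.
- the geometric series formula — a fit — the right tool for this form.
- the binomial theorem: the terms do not reassemble into a binomial power.


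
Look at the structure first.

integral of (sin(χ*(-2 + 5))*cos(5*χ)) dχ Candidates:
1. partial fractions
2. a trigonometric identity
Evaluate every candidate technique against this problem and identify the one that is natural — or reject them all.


Verdict: a trigonometric identity — sin(χ*(-2 + 5))*cos(5*χ) mixes two frequencies; the product-to-sum identity splits it into single-frequency sinusoids.
- partial fractions — there is no rational-function structure to decompose.
- a trigonometric identity — yes — fits the structure here.


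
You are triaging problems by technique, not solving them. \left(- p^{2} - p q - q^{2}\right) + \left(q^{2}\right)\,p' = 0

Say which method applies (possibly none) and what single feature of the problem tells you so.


Technique: the homogeneous substitution — scaling q and p together leaves the slope fixed — it depends only on p/q, so substitute the ratio.


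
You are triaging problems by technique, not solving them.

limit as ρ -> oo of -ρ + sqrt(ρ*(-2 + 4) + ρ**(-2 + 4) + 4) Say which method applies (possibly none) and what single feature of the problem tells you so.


Method: conjugate multiplication — two divergent pieces with a minus sign between them and a radical in the mix: rationalize sqrt(ρ*(-2 + 4) + ρ**(-2 + 4) + 4) - ρ before any limit law applies.


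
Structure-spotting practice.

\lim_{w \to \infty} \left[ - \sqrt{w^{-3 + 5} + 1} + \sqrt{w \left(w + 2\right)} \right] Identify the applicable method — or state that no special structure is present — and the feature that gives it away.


Verdict: conjugate multiplication — the ∞ − ∞ radical form is the exact trigger for the conjugate maneuver.


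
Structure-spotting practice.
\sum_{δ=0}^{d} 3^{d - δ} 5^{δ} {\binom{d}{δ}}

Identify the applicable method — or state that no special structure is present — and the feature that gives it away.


Method: the binomial theorem — {\binom{d}{δ}} weighting matched powers of 5 and 3 is the expanded form of (5 + 3)^d — fold it back up.


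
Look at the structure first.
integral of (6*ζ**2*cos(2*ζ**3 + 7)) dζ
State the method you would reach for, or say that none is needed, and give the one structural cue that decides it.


Verdict: u-substitution — collected, the integrand has one factor that is, up to a constant, the derivative of an inner expression the rest depends on — substitute for that inner expression.


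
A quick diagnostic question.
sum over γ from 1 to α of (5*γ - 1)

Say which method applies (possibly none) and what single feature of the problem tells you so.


Best approach: no special technique — constant-multiple powers of γ with no cancellation partners and no common ratio — use the standard power-sum formulas.


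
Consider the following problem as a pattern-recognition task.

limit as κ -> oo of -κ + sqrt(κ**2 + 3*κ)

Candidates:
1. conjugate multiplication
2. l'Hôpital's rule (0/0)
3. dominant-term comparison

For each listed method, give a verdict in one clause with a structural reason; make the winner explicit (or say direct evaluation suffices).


Verdict: conjugate multiplication — neither sqrt(κ**2 + 3*κ) nor κ converges alone, so rewrite their difference as a conjugate-rationalized quotient first.
- conjugate multiplication — applies; the problem has the shape this method handles.
- l'Hôpital's rule (0/0): the expression is a difference driving to ∞ − ∞, not a 0/0 quotient — there is no ratio for the rule to differentiate.
- dominant-term comparison — this is not a rational comparison of growth rates at infinity.


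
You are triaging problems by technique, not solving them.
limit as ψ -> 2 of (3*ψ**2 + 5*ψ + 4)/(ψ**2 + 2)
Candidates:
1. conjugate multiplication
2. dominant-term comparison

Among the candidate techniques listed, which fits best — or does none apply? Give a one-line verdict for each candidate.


Diagnosis: no special technique — the expression is continuous at 2 — substitute and evaluate; no indeterminate form appears.
- conjugate multiplication: there is no infinity-minus-infinity radical difference to rationalize.
- dominant-term comparison — no dominant power emerges to decide the limit by degree comparison.


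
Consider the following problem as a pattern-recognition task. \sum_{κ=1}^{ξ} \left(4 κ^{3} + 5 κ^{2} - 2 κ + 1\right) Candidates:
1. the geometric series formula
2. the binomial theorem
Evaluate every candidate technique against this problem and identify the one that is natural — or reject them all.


Method: no special technique — the summand is a plain polynomial in κ (expanding first if it arrives factored); standard power-sum formulas evaluate it term by term.
- the geometric series formula: consecutive terms are not related by a fixed multiplier.
- the binomial theorem — no binomial coefficients pair with matched powers.


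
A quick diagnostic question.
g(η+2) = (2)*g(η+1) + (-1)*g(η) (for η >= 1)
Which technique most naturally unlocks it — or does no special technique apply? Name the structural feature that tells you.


Method: the characteristic-root method — every coefficient is a fixed number and the forcing is zero — substitute r^η and read off the root equation.


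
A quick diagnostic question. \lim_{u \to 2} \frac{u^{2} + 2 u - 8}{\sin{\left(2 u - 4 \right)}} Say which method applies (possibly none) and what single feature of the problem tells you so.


Verdict: l'Hôpital's rule (0/0) — numerator and denominator both vanish at 2 — a genuine 0/0 form, which is exactly when l'Hôpital applies. Known elementary limits would finish this too — the rule just bypasses the case analysis.


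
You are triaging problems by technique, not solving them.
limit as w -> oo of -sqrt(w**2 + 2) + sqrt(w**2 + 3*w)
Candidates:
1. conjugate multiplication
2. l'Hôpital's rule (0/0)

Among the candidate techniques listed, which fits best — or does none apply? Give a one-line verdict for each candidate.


Best approach: conjugate multiplication — two divergent pieces with a minus sign between them and a radical in the mix: rationalize sqrt(w**2 + 3*w) - sqrt(w**2 + 2) before any limit law applies.
- conjugate multiplication: yes — fits the structure here.
- l'Hôpital's rule (0/0) — substitution produces ∞ − ∞ rather than a vanishing quotient; the rule needs a 0/0 ratio to act on.


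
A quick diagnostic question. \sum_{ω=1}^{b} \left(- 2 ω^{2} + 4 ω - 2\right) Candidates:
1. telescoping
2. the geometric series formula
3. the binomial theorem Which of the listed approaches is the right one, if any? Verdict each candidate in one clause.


Diagnosis: no special technique — with only polynomial terms in ω present, the classical sum-of-powers identities are all you need.
- telescoping: the summand is not presented as a shifted difference — a telescoping rewrite may exist, but the displayed structure does not offer one.
- the geometric series formula — no single multiplier carries one term to the next throughout the sum.
- the binomial theorem: there is no sum-raised-to-a-power identity hiding in these terms.


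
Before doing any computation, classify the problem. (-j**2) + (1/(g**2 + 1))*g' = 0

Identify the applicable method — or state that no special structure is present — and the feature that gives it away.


Best approach: separation of variables — one side of the product carries the independent variable, the other the unknown — the textbook separation shape. The equation is exact as it stands too — a potential function exists — though separation reads the split structure directly.


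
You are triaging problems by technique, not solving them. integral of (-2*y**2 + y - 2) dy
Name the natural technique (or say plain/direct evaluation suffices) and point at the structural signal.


Method: no special technique — scan for structure and find none: constant multiples of powers of y, integrate directly.


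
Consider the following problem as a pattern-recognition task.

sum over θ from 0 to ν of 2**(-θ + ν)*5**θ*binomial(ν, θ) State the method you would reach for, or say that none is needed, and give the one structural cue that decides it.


Diagnosis: the binomial theorem — binomial(ν, θ) weighting matched powers of 5 and 2 is the expanded form of (5 + 2)^ν — fold it back up.


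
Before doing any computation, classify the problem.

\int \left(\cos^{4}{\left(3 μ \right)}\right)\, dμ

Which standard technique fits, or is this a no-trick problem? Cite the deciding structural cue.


Technique: a trigonometric identity — reduce \cos^{4}{\left(3 μ \right)} with the power-reduction formula and the integral becomes first-degree trigonometry.


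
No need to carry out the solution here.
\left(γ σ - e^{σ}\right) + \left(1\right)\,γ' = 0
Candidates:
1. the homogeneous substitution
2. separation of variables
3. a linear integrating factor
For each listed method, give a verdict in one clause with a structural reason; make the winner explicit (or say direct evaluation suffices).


Best approach: a linear integrating factor — the unknown enters only to the first power against a nonzero forcing term — the integrating-factor template applies directly.
- the homogeneous substitution: the slope changes under joint rescaling, failing the degree-zero test.
- separation of variables: the two dependences are entangled, not a clean product of one-variable pieces.
- a linear integrating factor: applies; the problem has the shape this method handles.


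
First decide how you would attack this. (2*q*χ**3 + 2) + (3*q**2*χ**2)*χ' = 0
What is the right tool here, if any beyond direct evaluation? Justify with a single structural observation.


Method: the exact-equation method — checking ∂/∂χ of 2*q*χ**3 + 2 against ∂/∂q of 3*q**2*χ**2: they match — the equation is exact as it stands.


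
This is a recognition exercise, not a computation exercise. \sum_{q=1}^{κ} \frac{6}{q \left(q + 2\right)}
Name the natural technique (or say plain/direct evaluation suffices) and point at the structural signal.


Best approach: telescoping — after splitting \frac{6}{q \left(q + 2\right)} into partial fractions, the pieces are shifted copies of one function and cancel telescopically.


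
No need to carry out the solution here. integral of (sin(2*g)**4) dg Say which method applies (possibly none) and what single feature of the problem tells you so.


Best approach: a trigonometric identity — even powers like sin(2*g)**4 never integrate directly; the half-angle identity lowers the degree first.


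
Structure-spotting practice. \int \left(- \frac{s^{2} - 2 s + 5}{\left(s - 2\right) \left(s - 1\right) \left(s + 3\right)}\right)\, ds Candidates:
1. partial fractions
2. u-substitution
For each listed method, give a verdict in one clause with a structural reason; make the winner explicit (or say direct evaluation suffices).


Verdict: partial fractions — the bottom factors while the top stays lower-degree — split into simple fractions and integrate piece by piece.
- partial fractions — yes, a natural case for it.
- u-substitution: no subexpression of the integrand pairs with its own derivative as a factor — individual terms may offer their own substitutions, but any change of variable covering the whole integral would have to be constructed from outside the expression.


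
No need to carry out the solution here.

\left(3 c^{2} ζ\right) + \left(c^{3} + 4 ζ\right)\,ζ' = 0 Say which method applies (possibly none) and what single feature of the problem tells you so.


Best approach: the exact-equation method — d/dζ of 3 c^{2} ζ equals d/dc of c^{3} + 4 ζ: the form is a total differential of one potential — integrate it exactly.


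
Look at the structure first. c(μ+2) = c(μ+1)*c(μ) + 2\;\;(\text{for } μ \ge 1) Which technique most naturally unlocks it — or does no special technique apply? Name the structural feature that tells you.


Verdict: no special technique — a nonlinear dependence on earlier terms breaks linearity, and with it every superposition-based closed form.


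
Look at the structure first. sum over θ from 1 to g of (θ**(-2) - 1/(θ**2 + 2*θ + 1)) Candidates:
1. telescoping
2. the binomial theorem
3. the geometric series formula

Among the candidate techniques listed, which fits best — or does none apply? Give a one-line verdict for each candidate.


Verdict: telescoping — spot the paired structure — each term adds θ**(-2) and subtracts its successor value, which the next term restores: the definition of a telescoping chain.
- telescoping: a fit — the right tool for this form.
- the binomial theorem: no binomial coefficients pair with matched powers.
- the geometric series formula — no single multiplier carries one term to the next throughout the sum.


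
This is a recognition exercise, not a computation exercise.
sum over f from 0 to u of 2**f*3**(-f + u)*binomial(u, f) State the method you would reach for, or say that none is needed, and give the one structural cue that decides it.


Best approach: the binomial theorem — the binomial coefficients weight matched powers of 2 and 3, which is exactly the expansion of a binomial power.


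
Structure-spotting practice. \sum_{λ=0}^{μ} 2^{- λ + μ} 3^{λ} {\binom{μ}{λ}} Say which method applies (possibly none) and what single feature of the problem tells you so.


Diagnosis: the binomial theorem — the binomial coefficients weight matched powers of 3 and 2, which is exactly the expansion of a binomial power.


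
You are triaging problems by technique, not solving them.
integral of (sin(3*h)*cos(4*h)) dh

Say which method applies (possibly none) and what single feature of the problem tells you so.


Best approach: a trigonometric identity — sin(3*h)*cos(4*h) is a beat pattern — rewrite the product as a sum of single-frequency waves before integrating.


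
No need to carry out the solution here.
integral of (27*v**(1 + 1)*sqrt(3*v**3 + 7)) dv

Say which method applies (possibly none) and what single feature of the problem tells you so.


Technique: u-substitution — collected, the integrand has one factor that is, up to a constant, the derivative of an inner expression the rest depends on — substitute for that inner expression.


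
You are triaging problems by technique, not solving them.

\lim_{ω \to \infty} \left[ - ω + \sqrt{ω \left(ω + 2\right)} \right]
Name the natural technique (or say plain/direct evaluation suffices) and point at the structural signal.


Diagnosis: conjugate multiplication — both pieces blow up but their difference is finite; the conjugate trick rationalizes \sqrt{ω \left(ω + 2\right)} - ω.


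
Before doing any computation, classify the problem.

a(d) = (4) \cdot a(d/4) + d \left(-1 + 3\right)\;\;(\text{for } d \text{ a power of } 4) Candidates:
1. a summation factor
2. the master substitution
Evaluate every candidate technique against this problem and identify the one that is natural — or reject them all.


Method: the master substitution — the argument contracts 4-fold per step: reindex d exponentially and solve the linear recurrence in the new index.
- a summation factor: the recursion divides its index rather than shifting it — there is no previous-term chain for a summation factor to telescope.
- the master substitution: applicable, and directly so.


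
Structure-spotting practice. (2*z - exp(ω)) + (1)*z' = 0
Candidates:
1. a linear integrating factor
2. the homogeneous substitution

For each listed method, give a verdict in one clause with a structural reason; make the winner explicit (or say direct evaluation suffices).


Best approach: a linear integrating factor — the equation is linear in z with coefficient 2; multiplying by the integrating factor exp(∫2) makes the left side a perfect derivative.
- a linear integrating factor — applicable, and directly so.
- the homogeneous substitution: rescaling both variables together changes the slope, so no ratio substitution collapses it.


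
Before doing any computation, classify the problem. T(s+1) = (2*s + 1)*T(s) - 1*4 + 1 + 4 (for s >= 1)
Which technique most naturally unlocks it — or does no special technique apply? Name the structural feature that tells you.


Diagnosis: a summation factor — one-term recursion with variable weight 2*s + 1 is solved by product normalization, not by root-finding.


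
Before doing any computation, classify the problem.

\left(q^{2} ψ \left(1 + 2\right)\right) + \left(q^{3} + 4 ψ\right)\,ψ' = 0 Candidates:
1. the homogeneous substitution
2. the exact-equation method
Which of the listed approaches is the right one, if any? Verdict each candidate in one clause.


Diagnosis: the exact-equation method — the cross partial derivatives of q^{2} ψ \left(1 + 2\right) and q^{3} + 4 ψ agree, so the left side is the total differential of one potential in q and ψ.
- the homogeneous substitution: the ratio of the variables does not determine the slope.
- the exact-equation method — a fit — the right tool for this form.


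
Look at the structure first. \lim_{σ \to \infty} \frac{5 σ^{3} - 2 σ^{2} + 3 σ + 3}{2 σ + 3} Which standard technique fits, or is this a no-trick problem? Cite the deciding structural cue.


Method: dominant-term comparison — divide through by the highest power of σ; every lower-order term dies and the dominant terms decide the limit. As a single quotient, the ∞/∞ shape would yield to repeated differentiation as well — the growth comparison gets there in one look.


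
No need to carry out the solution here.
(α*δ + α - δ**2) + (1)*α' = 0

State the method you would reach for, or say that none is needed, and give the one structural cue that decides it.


Diagnosis: a linear integrating factor — the unknown enters only to the first power against a nonzero forcing term — the integrating-factor template applies directly.


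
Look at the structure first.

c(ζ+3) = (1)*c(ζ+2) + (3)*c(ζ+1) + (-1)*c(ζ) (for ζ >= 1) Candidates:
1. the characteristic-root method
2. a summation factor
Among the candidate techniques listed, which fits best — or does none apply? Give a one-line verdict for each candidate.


Method: the characteristic-root method — no index-dependence in the weights and nothing inhomogeneous: classic characteristic-equation setup.
- the characteristic-root method — applies; the problem has the shape this method handles.
- a summation factor: the recurrence reaches back more than one step, outside the first-order family a summation factor normalizes.


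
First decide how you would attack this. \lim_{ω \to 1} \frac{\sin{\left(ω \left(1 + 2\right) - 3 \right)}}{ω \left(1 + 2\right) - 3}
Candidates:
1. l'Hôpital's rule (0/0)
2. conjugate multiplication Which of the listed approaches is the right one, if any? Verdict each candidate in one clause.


Best approach: l'Hôpital's rule (0/0) — plug in 1: top and bottom both hit zero, so differentiate each and retry. One could equally expand both pieces locally and compare leading terms; the rule does that in one stroke.
- l'Hôpital's rule (0/0) — yes, a natural case for it.
- conjugate multiplication: no difference of divergent radicals appears, so rationalizing has nothing to cancel.


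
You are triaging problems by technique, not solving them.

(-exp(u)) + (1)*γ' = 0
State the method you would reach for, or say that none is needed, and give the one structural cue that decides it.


Diagnosis: no special technique — solved for the derivative, γ never appears on the right — this is a direct integration in u, not a differential-equations problem at heart.


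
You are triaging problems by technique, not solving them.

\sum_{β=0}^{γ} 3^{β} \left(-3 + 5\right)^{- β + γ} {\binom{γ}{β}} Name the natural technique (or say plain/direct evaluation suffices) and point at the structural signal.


Method: the binomial theorem — binomial coefficients against complementary powers of 3 and (-3 + 5): recognize the binomial expansion and resum.


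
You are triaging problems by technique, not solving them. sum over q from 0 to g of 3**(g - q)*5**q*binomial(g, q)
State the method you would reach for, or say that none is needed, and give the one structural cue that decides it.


Best approach: the binomial theorem — the binomial coefficients weight matched powers of 5 and 3, which is exactly the expansion of a binomial power.


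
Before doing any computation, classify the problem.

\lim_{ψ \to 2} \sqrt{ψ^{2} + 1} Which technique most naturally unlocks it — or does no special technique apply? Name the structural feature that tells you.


Diagnosis: no special technique — no denominator vanishes and nothing blows up at 2: direct substitution is the whole computation.


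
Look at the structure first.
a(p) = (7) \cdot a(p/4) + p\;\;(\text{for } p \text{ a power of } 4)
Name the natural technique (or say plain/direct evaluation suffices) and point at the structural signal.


Verdict: the master substitution — the argument shrinks by the factor 4, so measure the index on a logarithmic scale and the recursion becomes a shift.


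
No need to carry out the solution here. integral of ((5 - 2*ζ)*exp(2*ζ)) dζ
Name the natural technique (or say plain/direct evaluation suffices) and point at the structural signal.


Technique: integration by parts — a polynomial 5 - 2*ζ against the kernel exp(2*ζ) is the signature bounded-ladder case for integration by parts.


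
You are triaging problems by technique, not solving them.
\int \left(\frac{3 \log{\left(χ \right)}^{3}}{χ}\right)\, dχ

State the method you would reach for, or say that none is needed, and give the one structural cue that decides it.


Method: u-substitution — collected, the integrand has one factor that is, up to a constant, the derivative of an inner expression the rest depends on — substitute for that inner expression.


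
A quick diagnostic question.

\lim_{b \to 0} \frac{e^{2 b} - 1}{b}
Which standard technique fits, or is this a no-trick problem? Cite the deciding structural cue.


Verdict: l'Hôpital's rule (0/0) — substituting 0 gives 0 over 0; differentiate top and bottom once and re-evaluate. A local series expansion at the point resolves it as well; the rule is the packaged version of that step.


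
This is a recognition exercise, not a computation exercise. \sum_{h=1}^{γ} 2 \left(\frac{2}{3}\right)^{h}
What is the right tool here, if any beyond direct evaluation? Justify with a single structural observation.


Technique: the geometric series formula — check a ratio of consecutive terms: it is \frac{2}{3}, independent of the index, so the geometric formula closes the sum.


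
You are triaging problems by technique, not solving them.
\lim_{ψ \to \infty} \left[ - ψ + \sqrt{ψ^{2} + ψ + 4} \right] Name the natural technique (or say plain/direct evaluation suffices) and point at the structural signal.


Verdict: conjugate multiplication — both pieces blow up but their difference is finite; the conjugate trick rationalizes \sqrt{ψ^{2} + ψ + 4} - ψ.


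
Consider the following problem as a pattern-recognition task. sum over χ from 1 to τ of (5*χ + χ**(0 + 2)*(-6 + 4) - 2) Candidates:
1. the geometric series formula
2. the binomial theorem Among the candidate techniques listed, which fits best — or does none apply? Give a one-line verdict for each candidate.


Technique: no special technique — nothing telescopes and nothing is geometric; polynomial terms in χ sum term by term.
- the geometric series formula — there is no constant term-to-term ratio.
- the binomial theorem — there is no pair of bases whose matched powers would reassemble into a single binomial power.


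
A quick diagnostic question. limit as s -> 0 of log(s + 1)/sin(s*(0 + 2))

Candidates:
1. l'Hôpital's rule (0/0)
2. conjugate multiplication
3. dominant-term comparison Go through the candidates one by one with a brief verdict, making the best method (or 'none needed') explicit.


Best approach: l'Hôpital's rule (0/0) — substituting 0 gives 0 over 0; differentiate top and bottom once and re-evaluate. A first-order expansion at the point is an equally standard path; the rule packages it.
- l'Hôpital's rule (0/0) — a fit — the right tool for this form.
- conjugate multiplication — no divergent radical difference is present for a conjugate pair to cancel.
- dominant-term comparison — leading-power comparison does not apply to this form.


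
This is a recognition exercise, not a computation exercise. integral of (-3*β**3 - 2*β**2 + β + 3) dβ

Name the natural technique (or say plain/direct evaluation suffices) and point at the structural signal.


Best approach: no special technique — every term is a constant multiple of a power of β; term-wise power-rule integration needs no preliminary transformation.


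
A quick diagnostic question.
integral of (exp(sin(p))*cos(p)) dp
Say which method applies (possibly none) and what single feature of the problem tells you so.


Method: u-substitution — set u = sin(p): a constant multiple of its derivative, namely cos(p), is present as a factor once the integrand is collected, so the du is sitting there waiting.


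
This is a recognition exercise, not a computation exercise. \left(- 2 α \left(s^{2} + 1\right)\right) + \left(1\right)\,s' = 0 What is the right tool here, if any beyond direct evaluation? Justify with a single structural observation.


Diagnosis: separation of variables — all dependence on the two variables factors apart, the defining separable shape.


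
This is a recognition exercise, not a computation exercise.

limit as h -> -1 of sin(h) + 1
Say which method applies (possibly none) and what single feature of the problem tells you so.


Method: no special technique — no vanishing denominator and no indeterminate clash at the point — evaluation is immediate.


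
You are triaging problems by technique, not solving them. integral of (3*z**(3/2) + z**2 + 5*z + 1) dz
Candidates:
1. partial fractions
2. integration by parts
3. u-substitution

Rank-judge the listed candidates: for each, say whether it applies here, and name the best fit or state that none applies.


Diagnosis: no special technique — a term-by-term power-rule job in z; no substitution or rearrangement earns its keep here.
- partial fractions — the expression is not a ratio of polynomials that decomposes further.
- integration by parts: the integrand does not split as a nonconstant polynomial times an exp, sine, cosine of a linear argument, or logarithm — no polynomial-kernel parts product to differentiate one side of.
- u-substitution — no subexpression of the integrand pairs with its own derivative as a factor — individual terms may offer their own substitutions, but any change of variable covering the whole integral would have to be constructed from outside the expression.


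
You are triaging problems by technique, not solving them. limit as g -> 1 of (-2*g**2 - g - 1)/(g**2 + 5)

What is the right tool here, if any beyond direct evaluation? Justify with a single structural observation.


Verdict: no special technique — the function is continuous at 1; evaluation is itself the limit, no machinery required.


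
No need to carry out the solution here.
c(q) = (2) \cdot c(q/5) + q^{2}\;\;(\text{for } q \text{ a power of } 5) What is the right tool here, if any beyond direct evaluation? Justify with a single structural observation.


Verdict: the master substitution — the argument contracts 5-fold per step: reindex q exponentially and solve the linear recurrence in the new index.


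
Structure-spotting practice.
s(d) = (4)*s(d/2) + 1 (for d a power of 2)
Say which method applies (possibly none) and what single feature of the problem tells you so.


Method: the master substitution — divide-the-index recursion (d/2 inside the call) straightens out once the index is rewritten as 2^m.


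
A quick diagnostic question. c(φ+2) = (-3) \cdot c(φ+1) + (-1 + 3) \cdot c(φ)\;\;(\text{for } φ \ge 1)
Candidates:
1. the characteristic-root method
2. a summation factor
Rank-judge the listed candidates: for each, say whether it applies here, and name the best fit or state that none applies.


Best approach: the characteristic-root method — because shifting φ leaves the equation's coefficients unchanged, exponential trials reduce it to algebra.
- the characteristic-root method — applicable, and directly so.
- a summation factor: a summation factor telescopes one-step recursions; this one carries higher-order memory.


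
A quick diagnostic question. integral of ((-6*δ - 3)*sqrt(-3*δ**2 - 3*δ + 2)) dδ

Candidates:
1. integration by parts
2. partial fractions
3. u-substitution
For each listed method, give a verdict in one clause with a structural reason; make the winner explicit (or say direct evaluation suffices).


Technique: u-substitution — differentiating the inner expression -3*δ**2 - 3*δ + 2 produces the factor -6*δ - 3 up to a constant multiple, so substituting u = -3*δ**2 - 3*δ + 2 reduces everything to a one-variable integral in u.
- integration by parts — a polynomial factor is present, but its partner is not an exp, sine, or cosine of a degree-1 argument, nor a logarithm.
- partial fractions — the expression is not a ratio of polynomials that decomposes further.
- u-substitution: a fit — the right tool for this form.


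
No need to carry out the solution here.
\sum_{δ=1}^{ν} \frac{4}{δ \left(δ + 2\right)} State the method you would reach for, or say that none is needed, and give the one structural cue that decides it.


Diagnosis: telescoping — \frac{4}{δ \left(δ + 2\right)} is a collapsed telescope: expand it into simple fractions to see the cancellation.


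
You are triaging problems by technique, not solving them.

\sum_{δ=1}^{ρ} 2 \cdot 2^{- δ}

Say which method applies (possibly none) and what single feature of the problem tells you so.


Diagnosis: the geometric series formula — consecutive terms stand in a fixed index-free ratio — the geometric sum formula closes it.


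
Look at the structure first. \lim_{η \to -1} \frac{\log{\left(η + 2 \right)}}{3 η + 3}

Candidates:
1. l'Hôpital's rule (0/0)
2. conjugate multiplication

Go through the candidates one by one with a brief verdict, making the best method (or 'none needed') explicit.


Method: l'Hôpital's rule (0/0) — plug in -1: top and bottom both hit zero, so differentiate each and retry. One could equally expand both pieces locally and compare leading terms; the rule does that in one stroke.
- l'Hôpital's rule (0/0): yes — fits the structure here.
- conjugate multiplication: there are no radicals in tension whose conjugate would simplify matters.


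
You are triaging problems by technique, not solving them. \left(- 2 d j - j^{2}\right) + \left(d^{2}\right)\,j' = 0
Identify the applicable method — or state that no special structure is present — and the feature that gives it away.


Method: the homogeneous substitution — solved for the derivative, the right side is unchanged under scaling d and j together — it depends only on the ratio j/d, so substitute a single ratio variable. A Bernoulli rewrite works here as the equation stands — the homogeneous substitution is the more immediate reading.


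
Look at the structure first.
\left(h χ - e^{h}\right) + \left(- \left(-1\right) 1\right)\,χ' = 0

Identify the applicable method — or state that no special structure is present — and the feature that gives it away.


Best approach: a linear integrating factor — χ appears only to the first power with coefficient h — the classic integrating-factor setup.


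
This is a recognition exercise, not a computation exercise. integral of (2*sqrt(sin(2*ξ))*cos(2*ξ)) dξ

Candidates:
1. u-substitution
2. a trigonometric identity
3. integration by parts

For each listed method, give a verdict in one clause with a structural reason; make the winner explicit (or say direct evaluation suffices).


Verdict: u-substitution — viewed as a product, the integrand is a composition evaluated at sin(2*ξ) times (a constant multiple of) that inner expression's derivative, so u = sin(2*ξ) makes it elementary.
- u-substitution — a fit — the right tool for this form.
- a trigonometric identity: no identity rewrites this into an easier trigonometric form.
- integration by parts: the integrand does not split as a nonconstant polynomial times an exp, sine, cosine of a linear argument, or logarithm — no polynomial-kernel parts product to differentiate one side of.


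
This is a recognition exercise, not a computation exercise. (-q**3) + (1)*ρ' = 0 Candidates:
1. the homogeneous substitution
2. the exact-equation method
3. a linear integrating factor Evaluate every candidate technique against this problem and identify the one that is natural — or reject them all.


Diagnosis: no special technique — with ρ absent the equation is not coupled at all: direct integration in q.
- the homogeneous substitution — solved for the derivative, the right side changes under joint scaling of the two variables.
- the exact-equation method — with the unknown absent from both coefficients, the cross-partial test holds emptily — nothing for the exact method to work on.
- a linear integrating factor — the linear template holds only trivially here (the unknown is absent, so the coefficient is zero) — the method is not the natural label.


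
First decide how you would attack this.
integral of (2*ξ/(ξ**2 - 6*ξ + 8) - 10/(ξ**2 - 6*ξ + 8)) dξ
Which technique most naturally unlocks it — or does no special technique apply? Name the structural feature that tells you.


Method: partial fractions — each factor of ξ**2 - 6*ξ + 8 owns one elementary piece of the integrand — separate them and integrate piecewise.


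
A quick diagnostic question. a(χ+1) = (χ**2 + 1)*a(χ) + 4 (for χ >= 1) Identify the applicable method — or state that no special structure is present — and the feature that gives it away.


Diagnosis: a summation factor — rescale the sequence by the product of the weights χ**2 + 1 so far — the recurrence collapses to a plain running sum.


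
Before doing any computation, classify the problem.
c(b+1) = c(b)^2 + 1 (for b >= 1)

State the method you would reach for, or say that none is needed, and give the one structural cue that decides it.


Best approach: no special technique — the unknown sequence enters the update nonlinearly, so no linear method fits the recurrence as written — direct iteration remains.


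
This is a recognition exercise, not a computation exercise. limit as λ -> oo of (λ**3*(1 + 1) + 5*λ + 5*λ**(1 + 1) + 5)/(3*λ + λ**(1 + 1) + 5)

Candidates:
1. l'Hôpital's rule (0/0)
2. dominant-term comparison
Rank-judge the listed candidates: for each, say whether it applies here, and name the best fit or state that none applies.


Best approach: dominant-term comparison — as λ grows, only the highest-degree terms matter — compare leading terms and read the limit off.
- l'Hôpital's rule (0/0) — as a single quotient the expression runs to ∞/∞ at the limit point — an at-infinity form of the rule would apply, though the leading-growth comparison is the direct reading.
- dominant-term comparison: yes — fits the structure here.
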